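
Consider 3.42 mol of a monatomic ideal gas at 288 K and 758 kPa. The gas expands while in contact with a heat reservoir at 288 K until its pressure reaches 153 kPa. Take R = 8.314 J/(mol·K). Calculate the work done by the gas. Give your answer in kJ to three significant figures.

Isothermal process: W = nRT ln(V₂/V₁) = nRT ln(P₁/P₂).
W = (3.42)(8.314)(288) × ln(758/153)
  = 8189 × ln(4.954) = 8189 × 1.6
W_by_gas = 13104 J.

W ≈ 13.1 kJ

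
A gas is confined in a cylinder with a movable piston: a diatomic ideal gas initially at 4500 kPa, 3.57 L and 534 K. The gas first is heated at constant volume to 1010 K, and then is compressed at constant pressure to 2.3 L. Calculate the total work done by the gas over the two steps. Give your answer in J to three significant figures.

W_total ≈ -10800 J

Step 1 (isochoric): W = 0 (constant volume).
After step 1: P = 8511 kPa (V unchanged).
Step 2 (isobaric): W = PΔV = (8511 kPa)(2.3 − 3.57 L) = -10809 J.
W_total = 0 − 10809 = -10809 J.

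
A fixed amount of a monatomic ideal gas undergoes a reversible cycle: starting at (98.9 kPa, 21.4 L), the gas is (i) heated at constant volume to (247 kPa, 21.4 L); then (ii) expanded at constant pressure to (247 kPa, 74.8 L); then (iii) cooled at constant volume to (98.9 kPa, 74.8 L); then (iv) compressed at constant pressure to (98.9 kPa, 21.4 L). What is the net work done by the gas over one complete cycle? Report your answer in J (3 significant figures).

Constant-volume legs do no work.
W(ii) = (247)(74.8 − 21.4) = 13190 J; W(iv) = (98.9)(21.4 − 74.8) = -5281 J.
W_net = 13190 − 5281 = 7909 J (the clockwise enclosed area).

W_net ≈ 7910 J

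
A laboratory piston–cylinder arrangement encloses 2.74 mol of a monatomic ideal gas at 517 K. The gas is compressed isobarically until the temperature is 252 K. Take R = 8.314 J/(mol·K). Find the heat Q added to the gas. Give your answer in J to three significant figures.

Isobaric: W = nRΔT = (2.74)(8.314)(-265) = -6037 J.
ΔU = nCᵥΔT with Cᵥ = 3R/2: ΔU = (2.74)(12.47)(-265) = -9055 J.
Q = ΔU + W = -9055 − 6037 = -15092 J.

Q ≈ -15100 J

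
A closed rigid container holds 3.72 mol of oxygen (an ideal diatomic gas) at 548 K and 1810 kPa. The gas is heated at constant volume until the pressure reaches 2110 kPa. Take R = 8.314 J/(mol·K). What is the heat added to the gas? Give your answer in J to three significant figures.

Q ≈ 7020 J

Constant volume ⇒ W = 0, so Q = ΔU = nCᵥΔT with Cᵥ = 5R/2 = 20.79 J/(mol·K).
At constant V, T₂/T₁ = P₂/P₁ ⇒ ΔT = T₁(P₂/P₁ − 1) = 548·(2110/1810 − 1) = 90.83 K.
ΔU = (3.72)(20.79)(90.83) = 7023 J.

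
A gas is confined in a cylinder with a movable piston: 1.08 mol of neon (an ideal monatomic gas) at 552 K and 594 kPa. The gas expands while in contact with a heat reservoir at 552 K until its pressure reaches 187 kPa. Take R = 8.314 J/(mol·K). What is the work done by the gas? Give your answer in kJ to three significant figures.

Isothermal process: W = nRT ln(V₂/V₁) = nRT ln(P₁/P₂).
W = (1.08)(8.314)(552) × ln(594/187)
  = 4956 × ln(3.176) = 4956 × 1.156
W_by_gas = 5729 J.

W ≈ 5.73 kJ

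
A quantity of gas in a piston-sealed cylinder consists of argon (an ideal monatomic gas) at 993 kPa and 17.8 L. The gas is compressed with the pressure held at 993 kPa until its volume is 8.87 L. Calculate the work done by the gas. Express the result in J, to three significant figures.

Isobaric: W = P ΔV.
W = (993 kPa)(8.87 − 17.8 L) = (993)(-8.93) = -8867 J.

W ≈ -8870 J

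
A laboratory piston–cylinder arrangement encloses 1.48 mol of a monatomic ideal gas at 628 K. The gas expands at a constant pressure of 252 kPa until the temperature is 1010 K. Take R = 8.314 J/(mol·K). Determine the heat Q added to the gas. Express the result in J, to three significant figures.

Q ≈ 11800 J

Isobaric: W = nRΔT = (1.48)(8.314)(382) = 4700 J.
ΔU = nCᵥΔT with Cᵥ = 3R/2: ΔU = (1.48)(12.47)(382) = 7051 J.
Q = ΔU + W = 7051 + 4700 = 11751 J.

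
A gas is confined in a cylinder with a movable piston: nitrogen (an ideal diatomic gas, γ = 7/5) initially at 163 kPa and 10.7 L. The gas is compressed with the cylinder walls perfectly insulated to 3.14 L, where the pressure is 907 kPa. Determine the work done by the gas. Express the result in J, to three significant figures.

Adiabatic: W = (P₁V₁ − P₂V₂)/(γ − 1) with γ = 7/5.
P₁V₁ = 1744 J, P₂V₂ = 2848 J.
W = (1744 − 2848) / 0.4 = -2760 J.

W ≈ -2760 J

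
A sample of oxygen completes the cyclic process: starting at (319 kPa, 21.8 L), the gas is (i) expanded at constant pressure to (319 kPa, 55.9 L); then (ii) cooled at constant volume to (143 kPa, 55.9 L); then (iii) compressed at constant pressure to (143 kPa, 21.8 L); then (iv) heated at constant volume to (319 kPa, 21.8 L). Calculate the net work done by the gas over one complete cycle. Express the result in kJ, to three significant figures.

W_net ≈ 6.00 kJ

Constant-volume legs do no work.
W(i) = (319)(55.9 − 21.8) = 10878 J; W(iii) = (143)(21.8 − 55.9) = -4876 J.
W_net = 10878 − 4876 = 6002 J (the clockwise enclosed area).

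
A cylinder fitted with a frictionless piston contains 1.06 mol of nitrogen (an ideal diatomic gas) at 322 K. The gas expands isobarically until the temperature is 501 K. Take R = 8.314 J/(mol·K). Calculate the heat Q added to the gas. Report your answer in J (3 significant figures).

Q ≈ 5520 J

Isobaric: W = nRΔT = (1.06)(8.314)(179) = 1577 J.
ΔU = nCᵥΔT with Cᵥ = 5R/2: ΔU = (1.06)(20.79)(179) = 3944 J.
Q = ΔU + W = 3944 + 1577 = 5521 J.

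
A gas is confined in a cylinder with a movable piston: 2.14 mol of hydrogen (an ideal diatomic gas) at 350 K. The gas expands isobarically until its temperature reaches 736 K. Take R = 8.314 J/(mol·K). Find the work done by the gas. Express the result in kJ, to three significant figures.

Isobaric: W = P ΔV = nR ΔT.
W = (2.14)(8.314)(736 − 350) = 6868 J.

W ≈ 6.87 kJ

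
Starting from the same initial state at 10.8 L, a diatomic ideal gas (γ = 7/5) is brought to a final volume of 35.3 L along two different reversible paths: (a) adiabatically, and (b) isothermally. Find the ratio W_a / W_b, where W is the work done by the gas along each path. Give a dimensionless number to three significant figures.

Path (a) adiabatic: W = P₁V₁(1 − (V₁/V₂)^(γ−1))/(γ−1) → W_a/(P₁V₁) = 0.9433.
Path (b) isothermal: W = P₁V₁ ln(V₂/V₁) → W_b/(P₁V₁) = 1.184.
W_a / W_b = 0.9433 / 1.184 = 0.7965.

W_a / W_b ≈ 0.796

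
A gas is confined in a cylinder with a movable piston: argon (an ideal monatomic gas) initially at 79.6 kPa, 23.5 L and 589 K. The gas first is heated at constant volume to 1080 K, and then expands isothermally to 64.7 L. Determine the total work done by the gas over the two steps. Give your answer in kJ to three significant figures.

W_total ≈ 3.47 kJ

Step 1 (isochoric): W = 0 (constant volume).
After step 1: P = 146 kPa (V unchanged).
Step 2 (isothermal): W = P₁V₁ ln(V₂/V₁) = (3430) ln(64.7/23.5) = 3474 J.
W_total = 0 + 3474 = 3474 J.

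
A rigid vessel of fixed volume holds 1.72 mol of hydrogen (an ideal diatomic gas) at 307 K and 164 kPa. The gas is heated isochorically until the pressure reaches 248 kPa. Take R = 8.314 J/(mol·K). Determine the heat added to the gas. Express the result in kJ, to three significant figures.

Constant volume ⇒ W = 0, so Q = ΔU = nCᵥΔT with Cᵥ = 5R/2 = 20.79 J/(mol·K).
At constant V, T₂/T₁ = P₂/P₁ ⇒ ΔT = T₁(P₂/P₁ − 1) = 307·(248/164 − 1) = 157.2 K.
ΔU = (1.72)(20.79)(157.2) = 5622 J.

Q ≈ 5.62 kJ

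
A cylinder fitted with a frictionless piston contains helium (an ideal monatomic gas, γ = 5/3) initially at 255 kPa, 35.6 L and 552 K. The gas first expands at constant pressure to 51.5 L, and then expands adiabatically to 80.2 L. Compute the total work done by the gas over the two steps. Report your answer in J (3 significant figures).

Step 1 (isobaric): W = PΔV = (255 kPa)(51.5 − 35.6 L) = 4054 J.
After step 1: P = 255 kPa, V = 51.5 L, T = 798.5 K.
Step 2 (adiabatic): W = (P₁V₁ − P₂V₂)/(γ−1) = (13132 − 9775)/0.667 = 5037 J.
W_total = 4054 + 5037 = 9091 J.

W_total ≈ 9090 J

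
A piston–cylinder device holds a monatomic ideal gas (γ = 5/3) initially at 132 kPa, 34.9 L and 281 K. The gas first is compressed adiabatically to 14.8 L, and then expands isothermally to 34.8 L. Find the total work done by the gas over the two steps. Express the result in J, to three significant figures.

Step 1 (adiabatic): W = (P₁V₁ − P₂V₂)/(γ−1) = (4607 − 8162)/0.667 = -5332 J.
After step 1: P = 551.5 kPa, V = 14.8 L, T = 497.8 K.
Step 2 (isothermal): W = P₁V₁ ln(V₂/V₁) = (8162) ln(34.8/14.8) = 6978 J.
W_total = -5332 + 6978 = 1646 J.

W_total ≈ 1650 J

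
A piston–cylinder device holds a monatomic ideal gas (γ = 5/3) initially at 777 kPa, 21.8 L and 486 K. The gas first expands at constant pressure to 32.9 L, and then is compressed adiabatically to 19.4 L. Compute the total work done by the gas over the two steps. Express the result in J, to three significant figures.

W_total ≈ -7560 J

Step 1 (isobaric): W = PΔV = (777 kPa)(32.9 − 21.8 L) = 8625 J.
After step 1: P = 777 kPa, V = 32.9 L, T = 733.5 K.
Step 2 (adiabatic): W = (P₁V₁ − P₂V₂)/(γ−1) = (25563 − 36354)/0.667 = -16185 J.
W_total = 8625 − 16185 = -7561 J.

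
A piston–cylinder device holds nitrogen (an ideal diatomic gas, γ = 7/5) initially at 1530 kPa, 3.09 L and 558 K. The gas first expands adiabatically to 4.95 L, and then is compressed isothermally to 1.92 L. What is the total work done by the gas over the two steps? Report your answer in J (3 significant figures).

Step 1 (adiabatic): W = (P₁V₁ − P₂V₂)/(γ−1) = (4728 − 3916)/0.4 = 2030 J.
After step 1: P = 791 kPa, V = 4.95 L, T = 462.1 K.
Step 2 (isothermal): W = P₁V₁ ln(V₂/V₁) = (3916) ln(1.92/4.95) = -3708 J.
W_total = 2030 − 3708 = -1678 J.

W_total ≈ -1680 J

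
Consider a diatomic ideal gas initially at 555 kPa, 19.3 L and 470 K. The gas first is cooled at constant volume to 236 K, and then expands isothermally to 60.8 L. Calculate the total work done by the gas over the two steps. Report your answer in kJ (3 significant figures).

Step 1 (isochoric): W = 0 (constant volume).
After step 1: P = 278.7 kPa (V unchanged).
Step 2 (isothermal): W = P₁V₁ ln(V₂/V₁) = (5379) ln(60.8/19.3) = 6172 J.
W_total = 0 + 6172 = 6172 J.

W_total ≈ 6.17 kJ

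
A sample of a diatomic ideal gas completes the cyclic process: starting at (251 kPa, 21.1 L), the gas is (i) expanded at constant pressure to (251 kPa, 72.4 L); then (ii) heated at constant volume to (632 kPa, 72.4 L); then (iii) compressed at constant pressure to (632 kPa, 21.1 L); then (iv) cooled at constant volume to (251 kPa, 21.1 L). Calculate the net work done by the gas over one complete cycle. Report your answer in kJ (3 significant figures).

Constant-volume legs do no work.
W(i) = (251)(72.4 − 21.1) = 12876 J; W(iii) = (632)(21.1 − 72.4) = -32422 J.
W_net = 12876 − 32422 = -19545 J (the counter-clockwise enclosed area).

W_net ≈ -19.5 kJ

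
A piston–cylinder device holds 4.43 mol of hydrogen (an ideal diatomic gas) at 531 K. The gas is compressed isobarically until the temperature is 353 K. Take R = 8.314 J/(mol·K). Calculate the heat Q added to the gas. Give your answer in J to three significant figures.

Q ≈ -22900 J

Isobaric: W = nRΔT = (4.43)(8.314)(-178) = -6556 J.
ΔU = nCᵥΔT with Cᵥ = 5R/2: ΔU = (4.43)(20.79)(-178) = -16390 J.
Q = ΔU + W = -16390 − 6556 = -22946 J.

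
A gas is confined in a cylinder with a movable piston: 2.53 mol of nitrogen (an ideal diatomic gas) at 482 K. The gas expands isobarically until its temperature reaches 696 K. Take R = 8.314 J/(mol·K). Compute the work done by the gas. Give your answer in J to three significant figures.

W ≈ 4500 J

Isobaric: W = P ΔV = nR ΔT.
W = (2.53)(8.314)(696 − 482) = 4501 J.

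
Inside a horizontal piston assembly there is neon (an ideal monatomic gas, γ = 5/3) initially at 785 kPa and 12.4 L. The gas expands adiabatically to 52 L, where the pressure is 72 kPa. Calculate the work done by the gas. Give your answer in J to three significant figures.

Adiabatic: W = (P₁V₁ − P₂V₂)/(γ − 1) with γ = 5/3.
P₁V₁ = 9734 J, P₂V₂ = 3744 J.
W = (9734 − 3744) / 0.6667 = 8985 J.

W ≈ 8980 J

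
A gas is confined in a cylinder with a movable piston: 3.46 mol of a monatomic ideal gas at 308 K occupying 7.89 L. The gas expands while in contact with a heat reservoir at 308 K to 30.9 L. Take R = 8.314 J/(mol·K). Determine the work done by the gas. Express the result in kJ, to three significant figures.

W ≈ 12.1 kJ

Isothermal: W = nRT ln(V₂/V₁).
W = (3.46)(8.314)(308) × ln(30.9/7.89)
  = 8860 × 1.365
W_by_gas = 12095 J.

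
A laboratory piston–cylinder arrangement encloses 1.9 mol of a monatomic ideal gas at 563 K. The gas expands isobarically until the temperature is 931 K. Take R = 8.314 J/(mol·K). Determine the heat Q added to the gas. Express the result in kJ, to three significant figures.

Isobaric: W = nRΔT = (1.9)(8.314)(368) = 5813 J.
ΔU = nCᵥΔT with Cᵥ = 3R/2: ΔU = (1.9)(12.47)(368) = 8720 J.
Q = ΔU + W = 8720 + 5813 = 14533 J.

Q ≈ 14.5 kJ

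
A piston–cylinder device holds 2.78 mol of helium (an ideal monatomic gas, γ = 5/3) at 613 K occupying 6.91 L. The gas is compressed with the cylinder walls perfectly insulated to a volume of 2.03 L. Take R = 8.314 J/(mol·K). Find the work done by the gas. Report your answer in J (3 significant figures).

Adiabatic: TV^(γ−1) = const with γ = 5/3.
T₂ = T₁ (V₁/V₂)^(γ−1) = 613 × (6.91/2.03)^0.667 = 613 × 2.263 = 1387 K.
W_by = nCᵥ(T₁ − T₂) = (2.78)(12.47)(613 − 1387) = -26838 J.

W ≈ -26800 J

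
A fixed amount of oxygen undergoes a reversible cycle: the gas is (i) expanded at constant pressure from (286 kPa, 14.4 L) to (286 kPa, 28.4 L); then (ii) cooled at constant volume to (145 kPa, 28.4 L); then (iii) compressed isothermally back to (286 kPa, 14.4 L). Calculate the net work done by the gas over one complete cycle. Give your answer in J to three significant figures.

W_net ≈ 1210 J

Leg (i): W = PΔV = (286)(28.4 − 14.4) = 4004 J.
Leg (ii): W = 0.
Leg (iii): W = PᵢVᵢ ln(V_f/Vᵢ) = (4118) ln(14.4/28.4) = -2797 J.
W_net = 4004 − 2797 = 1207 J.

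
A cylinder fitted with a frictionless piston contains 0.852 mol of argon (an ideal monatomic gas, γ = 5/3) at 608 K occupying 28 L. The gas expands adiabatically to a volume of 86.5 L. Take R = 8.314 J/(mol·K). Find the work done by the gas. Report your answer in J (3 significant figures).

W ≈ 3410 J

Adiabatic: TV^(γ−1) = const with γ = 5/3.
T₂ = T₁ (V₁/V₂)^(γ−1) = 608 × (28/86.5)^0.667 = 608 × 0.4714 = 286.6 K.
W_by = nCᵥ(T₁ − T₂) = (0.852)(12.47)(608 − 286.6) = 3415 J.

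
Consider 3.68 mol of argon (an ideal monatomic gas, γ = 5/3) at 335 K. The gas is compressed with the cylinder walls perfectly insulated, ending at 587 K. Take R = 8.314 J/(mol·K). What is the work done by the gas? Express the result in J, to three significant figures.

W ≈ -11600 J

Adiabatic ⇒ Q = 0, so W_by = −ΔU = nCᵥ(T₁ − T₂).
Cᵥ = 3R/2 = 12.47 J/(mol·K).
W = (3.68)(12.47)(335 − 587) = -11565 J.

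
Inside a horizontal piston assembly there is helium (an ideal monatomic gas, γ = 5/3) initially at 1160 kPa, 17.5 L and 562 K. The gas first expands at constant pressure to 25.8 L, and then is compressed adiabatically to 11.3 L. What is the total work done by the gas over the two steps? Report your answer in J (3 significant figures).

Step 1 (isobaric): W = PΔV = (1160 kPa)(25.8 − 17.5 L) = 9628 J.
After step 1: P = 1160 kPa, V = 25.8 L, T = 828.5 K.
Step 2 (adiabatic): W = (P₁V₁ − P₂V₂)/(γ−1) = (29928 − 51893)/0.667 = -32947 J.
W_total = 9628 − 32947 = -23319 J.

W_total ≈ -23300 J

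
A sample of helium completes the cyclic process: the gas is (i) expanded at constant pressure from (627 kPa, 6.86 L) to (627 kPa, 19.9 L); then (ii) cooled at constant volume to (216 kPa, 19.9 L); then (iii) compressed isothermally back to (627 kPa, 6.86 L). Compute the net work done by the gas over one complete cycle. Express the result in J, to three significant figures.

W_net ≈ 3600 J

Leg (i): W = PΔV = (627)(19.9 − 6.86) = 8176 J.
Leg (ii): W = 0.
Leg (iii): W = PᵢVᵢ ln(V_f/Vᵢ) = (4298) ln(6.86/19.9) = -4578 J.
W_net = 8176 − 4578 = 3598 J.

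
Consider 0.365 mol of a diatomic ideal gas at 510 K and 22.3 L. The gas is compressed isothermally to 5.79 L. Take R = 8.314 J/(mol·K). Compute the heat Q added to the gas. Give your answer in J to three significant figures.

Isothermal ⇒ ΔU = 0, so Q = W = nRT ln(V₂/V₁).
Q = (0.365)(8.314)(510) ln(5.79/22.3) = 1548 × -1.348 = -2087 J.

Q ≈ -2090 J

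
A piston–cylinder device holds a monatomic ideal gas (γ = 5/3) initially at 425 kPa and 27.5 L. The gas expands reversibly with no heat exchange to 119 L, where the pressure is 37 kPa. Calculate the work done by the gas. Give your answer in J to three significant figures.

Adiabatic: W = (P₁V₁ − P₂V₂)/(γ − 1) with γ = 5/3.
P₁V₁ = 11688 J, P₂V₂ = 4403 J.
W = (11688 − 4403) / 0.6667 = 10927 J.

W ≈ 10900 J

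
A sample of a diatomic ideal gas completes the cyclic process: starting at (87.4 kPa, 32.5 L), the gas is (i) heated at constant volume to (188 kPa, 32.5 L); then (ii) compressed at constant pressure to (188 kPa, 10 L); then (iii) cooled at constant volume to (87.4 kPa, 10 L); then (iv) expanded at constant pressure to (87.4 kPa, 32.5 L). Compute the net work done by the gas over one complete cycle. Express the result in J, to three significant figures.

W_net ≈ -2260 J

Constant-volume legs do no work.
W(ii) = (188)(10 − 32.5) = -4230 J; W(iv) = (87.4)(32.5 − 10) = 1967 J.
W_net = -4230 + 1967 = -2264 J (the counter-clockwise enclosed area).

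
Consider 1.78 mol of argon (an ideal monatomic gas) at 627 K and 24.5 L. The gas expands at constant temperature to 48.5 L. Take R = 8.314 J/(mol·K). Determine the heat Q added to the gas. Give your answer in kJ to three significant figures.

Isothermal ⇒ ΔU = 0, so Q = W = nRT ln(V₂/V₁).
Q = (1.78)(8.314)(627) ln(48.5/24.5) = 9279 × 0.6829 = 6336 J.

Q ≈ 6.34 kJ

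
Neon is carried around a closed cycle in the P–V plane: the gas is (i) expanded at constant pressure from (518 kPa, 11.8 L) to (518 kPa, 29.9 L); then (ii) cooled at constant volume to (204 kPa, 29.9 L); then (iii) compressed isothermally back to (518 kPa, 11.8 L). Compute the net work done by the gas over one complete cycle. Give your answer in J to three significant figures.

W_net ≈ 3700 J

Leg (i): W = PΔV = (518)(29.9 − 11.8) = 9376 J.
Leg (ii): W = 0.
Leg (iii): W = PᵢVᵢ ln(V_f/Vᵢ) = (6100) ln(11.8/29.9) = -5671 J.
W_net = 9376 − 5671 = 3705 J.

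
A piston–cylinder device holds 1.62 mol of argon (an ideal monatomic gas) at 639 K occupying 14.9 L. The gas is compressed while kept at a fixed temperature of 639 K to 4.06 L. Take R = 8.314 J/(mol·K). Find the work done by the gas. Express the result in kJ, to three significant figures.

W ≈ -11.2 kJ

Isothermal: W = nRT ln(V₂/V₁).
W = (1.62)(8.314)(639) × ln(4.06/14.9)
  = 8606 × -1.3
W_by_gas = -11190 J.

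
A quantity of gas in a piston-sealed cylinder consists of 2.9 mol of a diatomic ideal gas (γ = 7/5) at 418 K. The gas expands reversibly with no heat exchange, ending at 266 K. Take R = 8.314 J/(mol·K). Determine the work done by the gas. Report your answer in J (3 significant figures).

Adiabatic ⇒ Q = 0, so W_by = −ΔU = nCᵥ(T₁ − T₂).
Cᵥ = 5R/2 = 20.79 J/(mol·K).
W = (2.9)(20.79)(418 − 266) = 9162 J.

W ≈ 9160 J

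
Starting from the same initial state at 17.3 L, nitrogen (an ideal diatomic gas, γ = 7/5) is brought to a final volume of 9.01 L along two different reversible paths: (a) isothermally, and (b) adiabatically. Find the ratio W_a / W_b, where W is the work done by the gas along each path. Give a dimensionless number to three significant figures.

Path (a) isothermal: W = P₁V₁ ln(V₂/V₁) → W_a/(P₁V₁) = -0.6524.
Path (b) adiabatic: W = P₁V₁(1 − (V₁/V₂)^(γ−1))/(γ−1) → W_b/(P₁V₁) = -0.7454.
W_a / W_b = -0.6524 / -0.7454 = 0.8752.

W_a / W_b ≈ 0.875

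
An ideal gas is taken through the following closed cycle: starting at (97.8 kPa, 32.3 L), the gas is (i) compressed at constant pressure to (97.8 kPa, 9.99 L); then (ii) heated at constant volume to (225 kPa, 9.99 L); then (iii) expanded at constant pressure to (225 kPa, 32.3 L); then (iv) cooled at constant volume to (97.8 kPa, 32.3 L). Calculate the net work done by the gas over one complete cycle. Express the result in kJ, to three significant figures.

W_net ≈ 2.84 kJ

Constant-volume legs do no work.
W(i) = (97.8)(9.99 − 32.3) = -2182 J; W(iii) = (225)(32.3 − 9.99) = 5020 J.
W_net = -2182 + 5020 = 2838 J (the clockwise enclosed area).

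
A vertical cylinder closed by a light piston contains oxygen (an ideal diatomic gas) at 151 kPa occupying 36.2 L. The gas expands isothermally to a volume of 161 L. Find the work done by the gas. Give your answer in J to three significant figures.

Isothermal: W = nRT ln(V₂/V₁) = P₁V₁ ln(V₂/V₁).
P₁V₁ = (151 kPa)(36.2 L) = 5466 J.
W = 5466 × ln(161/36.2) = 5466 × 1.492
W_by_gas = 8157 J.

W ≈ 8160 J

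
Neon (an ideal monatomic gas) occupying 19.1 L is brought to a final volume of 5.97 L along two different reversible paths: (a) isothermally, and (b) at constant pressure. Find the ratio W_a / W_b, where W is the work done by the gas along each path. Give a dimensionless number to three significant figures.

W_a / W_b ≈ 1.69

Path (a) isothermal: W = P₁V₁ ln(V₂/V₁) → W_a/(P₁V₁) = -1.163.
Path (b) isobaric: W = P₁(V₂ − V₁) → W_b/(P₁V₁) = -0.6874.
W_a / W_b = -1.163 / -0.6874 = 1.692.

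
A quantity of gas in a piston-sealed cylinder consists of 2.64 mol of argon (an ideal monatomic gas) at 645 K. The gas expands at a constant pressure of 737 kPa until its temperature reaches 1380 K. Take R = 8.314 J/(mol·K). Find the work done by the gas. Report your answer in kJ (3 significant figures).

Isobaric: W = P ΔV = nR ΔT.
W = (2.64)(8.314)(1380 − 645) = 16132 J.

W ≈ 16.1 kJ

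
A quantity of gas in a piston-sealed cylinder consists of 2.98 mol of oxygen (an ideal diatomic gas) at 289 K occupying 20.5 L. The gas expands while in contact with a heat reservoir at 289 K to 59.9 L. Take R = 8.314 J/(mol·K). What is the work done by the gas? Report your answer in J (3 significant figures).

W ≈ 7680 J

Isothermal: W = nRT ln(V₂/V₁).
W = (2.98)(8.314)(289) × ln(59.9/20.5)
  = 7160 × 1.072
W_by_gas = 7678 J.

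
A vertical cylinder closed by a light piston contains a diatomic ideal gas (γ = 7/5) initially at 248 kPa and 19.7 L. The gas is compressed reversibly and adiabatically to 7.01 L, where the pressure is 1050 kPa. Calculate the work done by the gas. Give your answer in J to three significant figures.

Adiabatic: W = (P₁V₁ − P₂V₂)/(γ − 1) with γ = 7/5.
P₁V₁ = 4886 J, P₂V₂ = 7360 J.
W = (4886 − 7360) / 0.4 = -6187 J.

W ≈ -6190 J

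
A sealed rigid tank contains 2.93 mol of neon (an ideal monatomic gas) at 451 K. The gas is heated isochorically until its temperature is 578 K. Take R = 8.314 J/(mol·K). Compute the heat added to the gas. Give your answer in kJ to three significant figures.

Q ≈ 4.64 kJ

Constant volume ⇒ W = 0, so Q = ΔU = nCᵥΔT with Cᵥ = 3R/2 = 12.47 J/(mol·K).
ΔU = (2.93)(12.47)(578 − 451) = 4641 J.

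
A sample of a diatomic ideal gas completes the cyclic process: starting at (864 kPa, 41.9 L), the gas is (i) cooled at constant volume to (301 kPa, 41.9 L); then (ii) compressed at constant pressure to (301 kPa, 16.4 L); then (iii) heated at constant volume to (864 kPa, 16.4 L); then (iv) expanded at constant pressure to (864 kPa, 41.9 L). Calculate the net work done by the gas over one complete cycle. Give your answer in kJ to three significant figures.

W_net ≈ 14.4 kJ

Constant-volume legs do no work.
W(ii) = (301)(16.4 − 41.9) = -7676 J; W(iv) = (864)(41.9 − 16.4) = 22032 J.
W_net = -7676 + 22032 = 14356 J (the clockwise enclosed area).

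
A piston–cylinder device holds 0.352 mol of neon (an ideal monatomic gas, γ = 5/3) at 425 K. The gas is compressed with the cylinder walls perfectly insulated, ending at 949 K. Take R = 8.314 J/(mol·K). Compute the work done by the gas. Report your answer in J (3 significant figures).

Adiabatic ⇒ Q = 0, so W_by = −ΔU = nCᵥ(T₁ − T₂).
Cᵥ = 3R/2 = 12.47 J/(mol·K).
W = (0.352)(12.47)(425 − 949) = -2300 J.

W ≈ -2300 J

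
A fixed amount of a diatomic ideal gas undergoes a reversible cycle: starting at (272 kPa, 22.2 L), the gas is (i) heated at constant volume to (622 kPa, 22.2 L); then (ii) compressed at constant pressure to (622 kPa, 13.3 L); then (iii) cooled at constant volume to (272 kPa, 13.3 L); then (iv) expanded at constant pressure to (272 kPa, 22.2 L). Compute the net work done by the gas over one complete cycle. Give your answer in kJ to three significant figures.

W_net ≈ -3.11 kJ

Constant-volume legs do no work.
W(ii) = (622)(13.3 − 22.2) = -5536 J; W(iv) = (272)(22.2 − 13.3) = 2421 J.
W_net = -5536 + 2421 = -3115 J (the counter-clockwise enclosed area).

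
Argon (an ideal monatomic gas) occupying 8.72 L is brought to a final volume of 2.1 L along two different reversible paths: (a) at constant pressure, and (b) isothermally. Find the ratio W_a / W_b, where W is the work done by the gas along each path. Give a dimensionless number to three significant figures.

W_a / W_b ≈ 0.533

Path (a) isobaric: W = P₁(V₂ − V₁) → W_a/(P₁V₁) = -0.7592.
Path (b) isothermal: W = P₁V₁ ln(V₂/V₁) → W_b/(P₁V₁) = -1.424.
W_a / W_b = -0.7592 / -1.424 = 0.5332.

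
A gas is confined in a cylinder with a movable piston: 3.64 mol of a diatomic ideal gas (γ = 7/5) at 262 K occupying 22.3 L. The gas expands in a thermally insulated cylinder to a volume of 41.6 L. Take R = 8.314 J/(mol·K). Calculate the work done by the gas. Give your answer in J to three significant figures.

Adiabatic: TV^(γ−1) = const with γ = 7/5.
T₂ = T₁ (V₁/V₂)^(γ−1) = 262 × (22.3/41.6)^0.4 = 262 × 0.7793 = 204.2 K.
W_by = nCᵥ(T₁ − T₂) = (3.64)(20.79)(262 − 204.2) = 4375 J.

W ≈ 4380 J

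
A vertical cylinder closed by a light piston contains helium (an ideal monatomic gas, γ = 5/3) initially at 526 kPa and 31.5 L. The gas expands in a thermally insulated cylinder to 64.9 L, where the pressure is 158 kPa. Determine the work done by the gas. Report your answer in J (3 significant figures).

W ≈ 9470 J

Adiabatic: W = (P₁V₁ − P₂V₂)/(γ − 1) with γ = 5/3.
P₁V₁ = 16569 J, P₂V₂ = 10254 J.
W = (16569 − 10254) / 0.6667 = 9472 J.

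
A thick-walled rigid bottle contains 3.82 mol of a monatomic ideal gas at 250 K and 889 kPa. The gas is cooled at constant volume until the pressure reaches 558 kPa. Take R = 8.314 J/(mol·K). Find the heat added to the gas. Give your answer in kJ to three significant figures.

Q ≈ -4.43 kJ

Constant volume ⇒ W = 0, so Q = ΔU = nCᵥΔT with Cᵥ = 3R/2 = 12.47 J/(mol·K).
At constant V, T₂/T₁ = P₂/P₁ ⇒ ΔT = T₁(P₂/P₁ − 1) = 250·(558/889 − 1) = -93.08 K.
ΔU = (3.82)(12.47)(-93.08) = -4434 J.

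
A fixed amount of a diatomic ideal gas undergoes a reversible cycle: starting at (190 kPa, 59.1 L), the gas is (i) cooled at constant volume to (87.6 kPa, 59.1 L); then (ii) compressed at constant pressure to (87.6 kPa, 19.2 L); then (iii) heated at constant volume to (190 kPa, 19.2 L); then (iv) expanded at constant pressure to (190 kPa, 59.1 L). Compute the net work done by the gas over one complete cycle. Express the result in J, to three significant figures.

Constant-volume legs do no work.
W(ii) = (87.6)(19.2 − 59.1) = -3495 J; W(iv) = (190)(59.1 − 19.2) = 7581 J.
W_net = -3495 + 7581 = 4086 J (the clockwise enclosed area).

W_net ≈ 4090 J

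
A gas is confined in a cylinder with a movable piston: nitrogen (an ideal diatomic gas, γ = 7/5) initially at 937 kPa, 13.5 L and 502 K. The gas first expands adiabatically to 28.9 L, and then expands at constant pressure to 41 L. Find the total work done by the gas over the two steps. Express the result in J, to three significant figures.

Step 1 (adiabatic): W = (P₁V₁ − P₂V₂)/(γ−1) = (12650 − 9329)/0.4 = 8301 J.
After step 1: P = 322.8 kPa, V = 28.9 L, T = 370.2 K.
Step 2 (isobaric): W = PΔV = (322.8 kPa)(41 − 28.9 L) = 3906 J.
W_total = 8301 + 3906 = 12207 J.

W_total ≈ 12200 J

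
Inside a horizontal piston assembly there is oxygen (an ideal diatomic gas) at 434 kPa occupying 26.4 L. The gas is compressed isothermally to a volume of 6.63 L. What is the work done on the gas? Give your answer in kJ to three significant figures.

W ≈ 15.8 kJ

Isothermal: W = nRT ln(V₂/V₁) = P₁V₁ ln(V₂/V₁).
P₁V₁ = (434 kPa)(26.4 L) = 11458 J.
W = 11458 × ln(6.63/26.4) = 11458 × -1.382
W_by_gas = -15832 J; work on gas = −W_by = 15832 J.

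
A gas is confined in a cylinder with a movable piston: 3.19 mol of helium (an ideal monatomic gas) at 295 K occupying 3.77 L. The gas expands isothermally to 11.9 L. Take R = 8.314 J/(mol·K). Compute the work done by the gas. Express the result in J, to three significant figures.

Isothermal: W = nRT ln(V₂/V₁).
W = (3.19)(8.314)(295) × ln(11.9/3.77)
  = 7824 × 1.149
W_by_gas = 8993 J.

W ≈ 8990 J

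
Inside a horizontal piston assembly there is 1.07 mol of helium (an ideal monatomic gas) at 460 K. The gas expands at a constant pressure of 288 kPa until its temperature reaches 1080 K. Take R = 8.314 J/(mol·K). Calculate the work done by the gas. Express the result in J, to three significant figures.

Isobaric: W = P ΔV = nR ΔT.
W = (1.07)(8.314)(1080 − 460) = 5516 J.

W ≈ 5520 J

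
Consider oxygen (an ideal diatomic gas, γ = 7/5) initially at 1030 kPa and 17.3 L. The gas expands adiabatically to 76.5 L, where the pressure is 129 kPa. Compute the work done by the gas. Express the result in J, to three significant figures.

Adiabatic: W = (P₁V₁ − P₂V₂)/(γ − 1) with γ = 7/5.
P₁V₁ = 17819 J, P₂V₂ = 9868 J.
W = (17819 − 9868) / 0.4 = 19876 J.

W ≈ 19900 J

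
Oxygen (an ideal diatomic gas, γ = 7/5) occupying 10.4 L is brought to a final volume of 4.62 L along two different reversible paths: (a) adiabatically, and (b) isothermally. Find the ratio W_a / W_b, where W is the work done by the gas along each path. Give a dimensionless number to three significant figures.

Path (a) adiabatic: W = P₁V₁(1 − (V₁/V₂)^(γ−1))/(γ−1) → W_a/(P₁V₁) = -0.9586.
Path (b) isothermal: W = P₁V₁ ln(V₂/V₁) → W_b/(P₁V₁) = -0.8114.
W_a / W_b = -0.9586 / -0.8114 = 1.181.

W_a / W_b ≈ 1.18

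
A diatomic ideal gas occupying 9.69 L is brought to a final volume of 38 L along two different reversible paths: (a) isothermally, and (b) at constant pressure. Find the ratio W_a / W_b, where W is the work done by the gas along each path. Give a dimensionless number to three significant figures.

W_a / W_b ≈ 0.468

Path (a) isothermal: W = P₁V₁ ln(V₂/V₁) → W_a/(P₁V₁) = 1.366.
Path (b) isobaric: W = P₁(V₂ − V₁) → W_b/(P₁V₁) = 2.922.
W_a / W_b = 1.366 / 2.922 = 0.4677.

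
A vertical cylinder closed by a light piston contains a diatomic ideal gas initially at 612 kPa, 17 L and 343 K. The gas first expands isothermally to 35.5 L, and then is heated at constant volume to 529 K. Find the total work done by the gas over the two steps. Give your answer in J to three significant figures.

W_total ≈ 7660 J

Step 1 (isothermal): W = P₁V₁ ln(V₂/V₁) = (10404) ln(35.5/17) = 7661 J.
Step 2 (isochoric): W = 0 (constant volume).
W_total = 7661 + 0 = 7661 J.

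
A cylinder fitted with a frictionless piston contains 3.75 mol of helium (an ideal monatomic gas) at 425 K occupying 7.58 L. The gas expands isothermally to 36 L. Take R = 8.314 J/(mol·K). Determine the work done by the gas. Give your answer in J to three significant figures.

W ≈ 20600 J

Isothermal: W = nRT ln(V₂/V₁).
W = (3.75)(8.314)(425) × ln(36/7.58)
  = 13250 × 1.558
W_by_gas = 20644 J.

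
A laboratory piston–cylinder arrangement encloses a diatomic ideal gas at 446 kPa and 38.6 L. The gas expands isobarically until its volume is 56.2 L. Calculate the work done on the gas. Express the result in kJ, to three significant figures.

Isobaric: W = P ΔV.
W = (446 kPa)(56.2 − 38.6 L) = (446)(17.6) = 7850 J.
Work on gas = −W_by = -7850 J.

W ≈ -7.85 kJ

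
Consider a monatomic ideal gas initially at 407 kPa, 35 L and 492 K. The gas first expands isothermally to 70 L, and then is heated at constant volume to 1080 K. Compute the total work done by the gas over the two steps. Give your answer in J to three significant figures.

Step 1 (isothermal): W = P₁V₁ ln(V₂/V₁) = (14245) ln(70/35) = 9874 J.
Step 2 (isochoric): W = 0 (constant volume).
W_total = 9874 + 0 = 9874 J.

W_total ≈ 9870 J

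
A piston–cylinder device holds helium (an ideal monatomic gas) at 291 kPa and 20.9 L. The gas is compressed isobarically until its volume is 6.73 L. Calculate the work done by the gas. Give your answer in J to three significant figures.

Isobaric: W = P ΔV.
W = (291 kPa)(6.73 − 20.9 L) = (291)(-14.17) = -4123 J.

W ≈ -4120 J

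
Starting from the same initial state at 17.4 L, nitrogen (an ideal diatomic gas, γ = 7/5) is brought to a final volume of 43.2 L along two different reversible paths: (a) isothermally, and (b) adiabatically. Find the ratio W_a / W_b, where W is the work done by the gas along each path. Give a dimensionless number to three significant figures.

W_a / W_b ≈ 1.19

Path (a) isothermal: W = P₁V₁ ln(V₂/V₁) → W_a/(P₁V₁) = 0.9094.
Path (b) adiabatic: W = P₁V₁(1 − (V₁/V₂)^(γ−1))/(γ−1) → W_b/(P₁V₁) = 0.7623.
W_a / W_b = 0.9094 / 0.7623 = 1.193.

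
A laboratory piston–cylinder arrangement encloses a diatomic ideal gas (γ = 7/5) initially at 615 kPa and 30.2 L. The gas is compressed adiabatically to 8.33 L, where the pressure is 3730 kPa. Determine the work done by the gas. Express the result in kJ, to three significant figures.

W ≈ -31.2 kJ

Adiabatic: W = (P₁V₁ − P₂V₂)/(γ − 1) with γ = 7/5.
P₁V₁ = 18573 J, P₂V₂ = 31071 J.
W = (18573 − 31071) / 0.4 = -31245 J.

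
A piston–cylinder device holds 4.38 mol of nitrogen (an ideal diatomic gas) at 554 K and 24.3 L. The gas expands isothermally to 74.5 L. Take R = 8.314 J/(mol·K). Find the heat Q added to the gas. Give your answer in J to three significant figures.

Isothermal ⇒ ΔU = 0, so Q = W = nRT ln(V₂/V₁).
Q = (4.38)(8.314)(554) ln(74.5/24.3) = 20174 × 1.12 = 22601 J.

Q ≈ 22600 J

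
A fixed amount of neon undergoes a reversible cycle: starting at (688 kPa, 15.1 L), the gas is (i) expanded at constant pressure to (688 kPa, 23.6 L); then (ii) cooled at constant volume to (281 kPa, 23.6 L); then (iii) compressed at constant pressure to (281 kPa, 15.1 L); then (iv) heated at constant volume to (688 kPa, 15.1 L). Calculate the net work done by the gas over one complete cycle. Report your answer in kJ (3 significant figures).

Constant-volume legs do no work.
W(i) = (688)(23.6 − 15.1) = 5848 J; W(iii) = (281)(15.1 − 23.6) = -2389 J.
W_net = 5848 − 2389 = 3460 J (the clockwise enclosed area).

W_net ≈ 3.46 kJ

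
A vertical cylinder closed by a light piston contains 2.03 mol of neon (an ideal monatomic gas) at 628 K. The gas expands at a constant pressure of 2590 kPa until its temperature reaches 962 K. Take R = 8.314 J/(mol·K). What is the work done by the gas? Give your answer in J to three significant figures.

Isobaric: W = P ΔV = nR ΔT.
W = (2.03)(8.314)(962 − 628) = 5637 J.

W ≈ 5640 J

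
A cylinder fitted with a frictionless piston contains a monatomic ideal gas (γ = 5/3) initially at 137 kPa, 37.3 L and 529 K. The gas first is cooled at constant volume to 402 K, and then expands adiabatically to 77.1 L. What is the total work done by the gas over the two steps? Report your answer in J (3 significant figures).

W_total ≈ 2240 J

Step 1 (isochoric): W = 0 (constant volume).
After step 1: P = 104.1 kPa (V unchanged).
Step 2 (adiabatic): W = (P₁V₁ − P₂V₂)/(γ−1) = (3883 − 2393)/0.667 = 2235 J.
W_total = 0 + 2235 = 2235 J.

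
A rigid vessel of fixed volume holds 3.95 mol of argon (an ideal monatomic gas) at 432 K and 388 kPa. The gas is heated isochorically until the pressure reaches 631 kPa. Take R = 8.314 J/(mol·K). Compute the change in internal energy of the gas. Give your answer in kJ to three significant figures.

Constant volume ⇒ W = 0, so Q = ΔU = nCᵥΔT with Cᵥ = 3R/2 = 12.47 J/(mol·K).
At constant V, T₂/T₁ = P₂/P₁ ⇒ ΔT = T₁(P₂/P₁ − 1) = 432·(631/388 − 1) = 270.6 K.
ΔU = (3.95)(12.47)(270.6) = 13328 J.

ΔU ≈ 13.3 kJ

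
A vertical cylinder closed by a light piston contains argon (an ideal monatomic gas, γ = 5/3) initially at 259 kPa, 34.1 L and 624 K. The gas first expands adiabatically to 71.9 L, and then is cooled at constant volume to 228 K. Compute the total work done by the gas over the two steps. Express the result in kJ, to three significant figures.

W_total ≈ 5.19 kJ

Step 1 (adiabatic): W = (P₁V₁ − P₂V₂)/(γ−1) = (8832 − 5371)/0.667 = 5191 J.
Step 2 (isochoric): W = 0 (constant volume).
W_total = 5191 + 0 = 5191 J.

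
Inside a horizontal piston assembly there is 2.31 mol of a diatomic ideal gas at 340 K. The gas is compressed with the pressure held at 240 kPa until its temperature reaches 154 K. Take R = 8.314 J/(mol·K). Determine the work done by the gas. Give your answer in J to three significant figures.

W ≈ -3570 J

Isobaric: W = P ΔV = nR ΔT.
W = (2.31)(8.314)(154 − 340) = -3572 J.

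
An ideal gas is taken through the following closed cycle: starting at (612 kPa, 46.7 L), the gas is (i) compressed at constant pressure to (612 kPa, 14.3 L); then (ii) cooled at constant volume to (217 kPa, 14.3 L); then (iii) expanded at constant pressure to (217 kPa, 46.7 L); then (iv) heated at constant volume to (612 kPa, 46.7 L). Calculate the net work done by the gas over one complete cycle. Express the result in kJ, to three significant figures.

Constant-volume legs do no work.
W(i) = (612)(14.3 − 46.7) = -19829 J; W(iii) = (217)(46.7 − 14.3) = 7031 J.
W_net = -19829 + 7031 = -12798 J (the counter-clockwise enclosed area).

W_net ≈ -12.8 kJ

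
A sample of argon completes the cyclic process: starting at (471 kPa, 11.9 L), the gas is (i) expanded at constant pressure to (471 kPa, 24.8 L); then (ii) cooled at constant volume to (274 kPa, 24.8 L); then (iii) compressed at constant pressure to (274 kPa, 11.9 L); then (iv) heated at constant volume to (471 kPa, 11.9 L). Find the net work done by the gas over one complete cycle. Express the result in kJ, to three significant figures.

Constant-volume legs do no work.
W(i) = (471)(24.8 − 11.9) = 6076 J; W(iii) = (274)(11.9 − 24.8) = -3535 J.
W_net = 6076 − 3535 = 2541 J (the clockwise enclosed area).

W_net ≈ 2.54 kJ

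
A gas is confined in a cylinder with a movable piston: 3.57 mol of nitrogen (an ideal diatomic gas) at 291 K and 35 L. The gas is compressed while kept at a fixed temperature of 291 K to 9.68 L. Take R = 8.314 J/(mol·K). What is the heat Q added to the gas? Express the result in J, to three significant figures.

Isothermal ⇒ ΔU = 0, so Q = W = nRT ln(V₂/V₁).
Q = (3.57)(8.314)(291) ln(9.68/35) = 8637 × -1.285 = -11101 J.

Q ≈ -11100 J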